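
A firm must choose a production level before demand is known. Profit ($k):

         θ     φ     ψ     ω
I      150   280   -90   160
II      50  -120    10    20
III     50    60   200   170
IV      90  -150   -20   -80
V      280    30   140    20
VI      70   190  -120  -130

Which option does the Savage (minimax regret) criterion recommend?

III

Column bests: θ=280, φ=280, ψ=200, ω=170.
I regrets: 130, 0, 290, 10 → max 290
II regrets: 230, 400, 190, 150 → max 400
III regrets: 230, 220, 0, 0 → max 230
IV regrets: 190, 430, 220, 250 → max 430
V regrets: 0, 250, 60, 150 → max 250
VI regrets: 210, 90, 320, 300 → max 320
Smallest max regret = 230 → III.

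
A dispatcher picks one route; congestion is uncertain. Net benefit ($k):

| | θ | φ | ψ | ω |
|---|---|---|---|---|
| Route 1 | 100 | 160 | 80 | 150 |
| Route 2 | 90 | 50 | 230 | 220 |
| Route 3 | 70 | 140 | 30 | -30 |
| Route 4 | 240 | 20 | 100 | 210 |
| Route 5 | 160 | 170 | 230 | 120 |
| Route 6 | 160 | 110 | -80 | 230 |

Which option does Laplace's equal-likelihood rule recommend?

Route 5

Row averages: Route 1=122.5, Route 2=147.5, Route 3=52.5, Route 4=142.5, Route 5=170, Route 6=105
Highest average = 170 → Route 5.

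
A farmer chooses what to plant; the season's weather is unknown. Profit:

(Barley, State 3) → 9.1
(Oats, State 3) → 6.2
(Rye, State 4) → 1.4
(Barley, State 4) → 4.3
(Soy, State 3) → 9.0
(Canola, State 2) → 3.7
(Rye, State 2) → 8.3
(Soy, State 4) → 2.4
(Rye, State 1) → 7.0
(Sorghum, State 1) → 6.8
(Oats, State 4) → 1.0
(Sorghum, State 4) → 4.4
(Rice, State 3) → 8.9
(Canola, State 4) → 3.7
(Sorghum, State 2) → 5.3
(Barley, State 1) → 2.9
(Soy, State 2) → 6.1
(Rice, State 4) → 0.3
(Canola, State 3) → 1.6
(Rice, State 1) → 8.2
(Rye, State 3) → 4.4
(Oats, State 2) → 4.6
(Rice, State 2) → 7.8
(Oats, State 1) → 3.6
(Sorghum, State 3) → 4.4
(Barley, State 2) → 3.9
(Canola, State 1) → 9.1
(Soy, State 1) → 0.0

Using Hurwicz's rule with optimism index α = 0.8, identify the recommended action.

Barley

Rye: 0.8·8.3 + 0.2·1.4 = 6.92
Rice: 0.8·8.9 + 0.2·0.3 = 7.18
Barley: 0.8·9.1 + 0.2·2.9 = 7.86
Canola: 0.8·9.1 + 0.2·1.6 = 7.6
Sorghum: 0.8·6.8 + 0.2·4.4 = 6.32
Soy: 0.8·9.0 + 0.2·0.0 = 7.2
Oats: 0.8·6.2 + 0.2·1.0 = 5.16
Highest Hurwicz score = 7.86 → Barley.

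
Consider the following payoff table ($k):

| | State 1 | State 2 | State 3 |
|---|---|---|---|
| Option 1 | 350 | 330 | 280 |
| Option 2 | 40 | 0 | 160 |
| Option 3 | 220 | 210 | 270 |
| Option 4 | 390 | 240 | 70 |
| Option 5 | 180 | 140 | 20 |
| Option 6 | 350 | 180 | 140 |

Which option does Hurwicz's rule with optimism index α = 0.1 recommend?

Option 1

Option 1: 0.1·350 + 0.9·280 = 287
Option 2: 0.1·160 + 0.9·0 = 16
Option 3: 0.1·270 + 0.9·210 = 216
Option 4: 0.1·390 + 0.9·70 = 102
Option 5: 0.1·180 + 0.9·20 = 36
Option 6: 0.1·350 + 0.9·140 = 161
Highest Hurwicz score = 287 → Option 1.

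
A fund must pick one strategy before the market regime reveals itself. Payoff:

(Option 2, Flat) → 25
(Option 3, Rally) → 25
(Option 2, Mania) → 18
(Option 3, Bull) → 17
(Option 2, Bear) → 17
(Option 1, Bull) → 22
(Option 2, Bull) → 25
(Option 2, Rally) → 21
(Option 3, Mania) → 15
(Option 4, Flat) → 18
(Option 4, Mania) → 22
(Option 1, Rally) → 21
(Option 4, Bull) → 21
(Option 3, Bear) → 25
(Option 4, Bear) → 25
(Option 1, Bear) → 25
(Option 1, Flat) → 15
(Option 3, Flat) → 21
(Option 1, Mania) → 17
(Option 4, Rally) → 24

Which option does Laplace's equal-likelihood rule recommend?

Row averages: Option 1=20, Option 2=21.2, Option 3=20.6, Option 4=22
Highest average = 22 → Option 4.

Option 4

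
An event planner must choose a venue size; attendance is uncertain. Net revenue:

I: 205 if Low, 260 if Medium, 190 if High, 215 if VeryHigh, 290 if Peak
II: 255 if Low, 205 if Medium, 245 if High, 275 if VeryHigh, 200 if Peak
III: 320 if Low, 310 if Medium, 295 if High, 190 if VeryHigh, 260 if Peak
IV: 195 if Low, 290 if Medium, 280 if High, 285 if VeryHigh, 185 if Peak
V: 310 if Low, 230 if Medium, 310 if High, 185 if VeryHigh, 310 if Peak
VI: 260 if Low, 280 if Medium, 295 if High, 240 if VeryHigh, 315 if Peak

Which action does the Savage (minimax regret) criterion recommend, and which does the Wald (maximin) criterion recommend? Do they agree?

minimax regret → VI; maximin → VI (agree)

Column bests: Low=320, Medium=310, High=310, VeryHigh=285, Peak=315.
I regrets: 115, 50, 120, 70, 25 → max 120
II regrets: 65, 105, 65, 10, 115 → max 115
III regrets: 0, 0, 15, 95, 55 → max 95
IV regrets: 125, 20, 30, 0, 130 → max 130
V regrets: 10, 80, 0, 100, 5 → max 100
VI regrets: 60, 30, 15, 45, 0 → max 60
Smallest max regret = 60 → VI.
Row minima: I=190, II=200, III=190, IV=185, V=185, VI=240
Best worst-case = 240 → VI.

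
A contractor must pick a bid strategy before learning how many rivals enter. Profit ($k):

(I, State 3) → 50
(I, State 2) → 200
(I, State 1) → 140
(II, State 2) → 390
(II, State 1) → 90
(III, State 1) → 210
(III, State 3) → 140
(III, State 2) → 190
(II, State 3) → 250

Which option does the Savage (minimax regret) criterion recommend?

II

Column bests: State 1=210, State 2=390, State 3=250.
I regrets: 70, 190, 200 → max 200
II regrets: 120, 0, 0 → max 120
III regrets: 0, 200, 110 → max 200
Smallest max regret = 120 → II.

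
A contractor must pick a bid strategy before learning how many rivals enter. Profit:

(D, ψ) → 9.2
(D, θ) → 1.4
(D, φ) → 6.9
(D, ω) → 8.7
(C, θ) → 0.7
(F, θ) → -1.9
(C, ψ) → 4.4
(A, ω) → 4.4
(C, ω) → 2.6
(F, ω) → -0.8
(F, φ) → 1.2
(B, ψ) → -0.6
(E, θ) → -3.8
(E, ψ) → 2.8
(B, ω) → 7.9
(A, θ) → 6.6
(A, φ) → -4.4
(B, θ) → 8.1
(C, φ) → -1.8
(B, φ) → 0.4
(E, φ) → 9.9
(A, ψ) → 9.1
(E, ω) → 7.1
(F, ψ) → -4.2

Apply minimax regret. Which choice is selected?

D

Column bests: θ=8.1, φ=9.9, ψ=9.2, ω=8.7.
A regrets: 1.5, 14.3, 0.1, 4.3 → max 14.3
B regrets: 0.0, 9.5, 9.8, 0.8 → max 9.8
C regrets: 7.4, 11.7, 4.8, 6.1 → max 11.7
D regrets: 6.7, 3.0, 0.0, 0.0 → max 6.7
E regrets: 11.9, 0.0, 6.4, 1.6 → max 11.9
F regrets: 10.0, 8.7, 13.4, 9.5 → max 13.4
Smallest max regret = 6.7 → D.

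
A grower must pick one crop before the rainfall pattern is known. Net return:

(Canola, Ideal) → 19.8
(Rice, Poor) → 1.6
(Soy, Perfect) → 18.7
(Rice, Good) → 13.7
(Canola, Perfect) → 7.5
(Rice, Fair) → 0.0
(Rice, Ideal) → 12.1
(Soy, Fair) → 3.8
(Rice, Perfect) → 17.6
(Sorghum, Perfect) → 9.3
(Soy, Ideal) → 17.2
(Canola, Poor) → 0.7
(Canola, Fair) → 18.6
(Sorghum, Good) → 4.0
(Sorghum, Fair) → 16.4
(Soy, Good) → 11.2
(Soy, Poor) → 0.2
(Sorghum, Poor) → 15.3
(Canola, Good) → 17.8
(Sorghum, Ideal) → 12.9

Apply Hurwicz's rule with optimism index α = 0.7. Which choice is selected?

Canola

Sorghum: 0.7·16.4 + 0.3·4.0 = 12.68
Canola: 0.7·19.8 + 0.3·0.7 = 14.07
Rice: 0.7·17.6 + 0.3·0.0 = 12.32
Soy: 0.7·18.7 + 0.3·0.2 = 13.15
Highest Hurwicz score = 14.07 → Canola.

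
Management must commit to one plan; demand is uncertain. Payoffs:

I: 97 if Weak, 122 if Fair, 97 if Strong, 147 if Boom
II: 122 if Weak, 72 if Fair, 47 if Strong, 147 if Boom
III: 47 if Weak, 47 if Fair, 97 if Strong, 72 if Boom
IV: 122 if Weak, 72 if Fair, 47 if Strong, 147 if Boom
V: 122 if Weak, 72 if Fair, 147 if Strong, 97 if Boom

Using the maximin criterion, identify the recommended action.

Row minima: I=97, II=47, III=47, IV=47, V=72
Best worst-case = 97 → I.

I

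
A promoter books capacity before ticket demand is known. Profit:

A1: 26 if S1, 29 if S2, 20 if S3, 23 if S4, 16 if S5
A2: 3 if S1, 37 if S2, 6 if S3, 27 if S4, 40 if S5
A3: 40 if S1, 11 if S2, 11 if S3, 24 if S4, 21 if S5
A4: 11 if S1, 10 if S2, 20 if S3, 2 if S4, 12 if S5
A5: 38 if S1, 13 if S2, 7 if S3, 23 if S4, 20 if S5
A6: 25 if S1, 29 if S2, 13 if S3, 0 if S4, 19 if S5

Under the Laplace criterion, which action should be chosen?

Row averages: A1=22.8, A2=22.6, A3=21.4, A4=11, A5=20.2, A6=17.2
Highest average = 22.8 → A1.

A1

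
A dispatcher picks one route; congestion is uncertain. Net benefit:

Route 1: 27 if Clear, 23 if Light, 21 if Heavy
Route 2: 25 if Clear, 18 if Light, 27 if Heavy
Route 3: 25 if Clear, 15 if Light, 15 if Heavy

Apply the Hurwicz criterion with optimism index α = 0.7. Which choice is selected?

Route 1: 0.7·27 + 0.3·21 = 25.2
Route 2: 0.7·27 + 0.3·18 = 24.3
Route 3: 0.7·25 + 0.3·15 = 22
Highest Hurwicz score = 25.2 → Route 1.

Route 1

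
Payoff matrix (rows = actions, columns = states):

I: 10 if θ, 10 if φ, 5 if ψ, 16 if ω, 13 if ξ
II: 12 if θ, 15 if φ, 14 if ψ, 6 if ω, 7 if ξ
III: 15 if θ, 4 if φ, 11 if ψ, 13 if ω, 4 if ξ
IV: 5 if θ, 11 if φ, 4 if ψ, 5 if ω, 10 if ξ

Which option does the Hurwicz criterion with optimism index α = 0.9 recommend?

I

I: 0.9·16 + 0.1·5 = 14.9
II: 0.9·15 + 0.1·6 = 14.1
III: 0.9·15 + 0.1·4 = 13.9
IV: 0.9·11 + 0.1·4 = 10.3
Highest Hurwicz score = 14.9 → I.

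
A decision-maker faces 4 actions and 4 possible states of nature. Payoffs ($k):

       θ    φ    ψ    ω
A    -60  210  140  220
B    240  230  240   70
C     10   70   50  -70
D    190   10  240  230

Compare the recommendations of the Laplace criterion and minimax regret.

Row averages: A=127.5, B=195, C=15, D=167.5
Highest average = 195 → B.
Column bests: θ=240, φ=230, ψ=240, ω=230.
A regrets: 300, 20, 100, 10 → max 300
B regrets: 0, 0, 0, 160 → max 160
C regrets: 230, 160, 190, 300 → max 300
D regrets: 50, 220, 0, 0 → max 220
Smallest max regret = 160 → B.

laplace → B; minimax regret → B (agree)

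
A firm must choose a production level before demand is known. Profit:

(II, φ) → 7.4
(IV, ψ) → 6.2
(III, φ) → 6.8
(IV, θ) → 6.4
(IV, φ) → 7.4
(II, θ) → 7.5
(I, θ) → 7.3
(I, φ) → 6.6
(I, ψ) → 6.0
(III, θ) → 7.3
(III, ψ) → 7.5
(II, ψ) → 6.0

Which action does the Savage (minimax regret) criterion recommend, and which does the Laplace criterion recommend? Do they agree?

minimax regret → III; laplace → III (agree)

Column bests: θ=7.5, φ=7.4, ψ=7.5.
I regrets: 0.2, 0.8, 1.5 → max 1.5
II regrets: 0.0, 0.0, 1.5 → max 1.5
III regrets: 0.2, 0.6, 0.0 → max 0.6
IV regrets: 1.1, 0.0, 1.3 → max 1.3
Smallest max regret = 0.6 → III.
Row averages: I=199/30, II=209/30, III=7.2, IV=20/3
Highest average = 7.2 → III.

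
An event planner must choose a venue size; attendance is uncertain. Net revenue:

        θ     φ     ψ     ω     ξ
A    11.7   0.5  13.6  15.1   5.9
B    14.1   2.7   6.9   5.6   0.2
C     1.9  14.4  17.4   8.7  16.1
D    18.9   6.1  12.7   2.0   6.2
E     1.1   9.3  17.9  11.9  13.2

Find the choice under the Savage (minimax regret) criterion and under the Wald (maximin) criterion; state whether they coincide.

Column bests: θ=18.9, φ=14.4, ψ=17.9, ω=15.1, ξ=16.1.
A regrets: 7.2, 13.9, 4.3, 0.0, 10.2 → max 13.9
B regrets: 4.8, 11.7, 11.0, 9.5, 15.9 → max 15.9
C regrets: 17.0, 0.0, 0.5, 6.4, 0.0 → max 17.0
D regrets: 0.0, 8.3, 5.2, 13.1, 9.9 → max 13.1
E regrets: 17.8, 5.1, 0.0, 3.2, 2.9 → max 17.8
Smallest max regret = 13.1 → D.
Row minima: A=0.5, B=0.2, C=1.9, D=2.0, E=1.1
Best worst-case = 2.0 → D.

minimax regret → D; maximin → D (agree)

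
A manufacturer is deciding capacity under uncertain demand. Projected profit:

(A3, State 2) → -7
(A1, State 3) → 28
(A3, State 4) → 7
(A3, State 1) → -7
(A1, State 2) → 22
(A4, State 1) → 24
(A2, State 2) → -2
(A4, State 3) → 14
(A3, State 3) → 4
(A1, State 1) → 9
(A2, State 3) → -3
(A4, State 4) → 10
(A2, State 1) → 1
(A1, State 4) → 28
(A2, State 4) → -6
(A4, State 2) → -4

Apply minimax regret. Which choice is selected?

A1

Column bests: State 1=24, State 2=22, State 3=28, State 4=28.
A1 regrets: 15, 0, 0, 0 → max 15
A2 regrets: 23, 24, 31, 34 → max 34
A3 regrets: 31, 29, 24, 21 → max 31
A4 regrets: 0, 26, 14, 18 → max 26
Smallest max regret = 15 → A1.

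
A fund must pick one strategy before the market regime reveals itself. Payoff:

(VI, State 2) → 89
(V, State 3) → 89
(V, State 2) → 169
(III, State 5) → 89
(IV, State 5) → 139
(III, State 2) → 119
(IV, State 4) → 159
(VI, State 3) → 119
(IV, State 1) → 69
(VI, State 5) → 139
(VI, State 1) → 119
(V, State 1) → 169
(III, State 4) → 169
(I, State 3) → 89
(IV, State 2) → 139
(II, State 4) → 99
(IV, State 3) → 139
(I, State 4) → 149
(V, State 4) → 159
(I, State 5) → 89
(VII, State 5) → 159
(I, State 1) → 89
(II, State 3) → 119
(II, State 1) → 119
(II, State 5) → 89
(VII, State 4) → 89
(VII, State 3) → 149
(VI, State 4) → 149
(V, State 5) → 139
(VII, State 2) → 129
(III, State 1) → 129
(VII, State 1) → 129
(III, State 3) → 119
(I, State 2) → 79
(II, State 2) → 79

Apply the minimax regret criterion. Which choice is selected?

V

Column bests: State 1=169, State 2=169, State 3=149, State 4=169, State 5=159.
I regrets: 80, 90, 60, 20, 70 → max 90
II regrets: 50, 90, 30, 70, 70 → max 90
III regrets: 40, 50, 30, 0, 70 → max 70
IV regrets: 100, 30, 10, 10, 20 → max 100
V regrets: 0, 0, 60, 10, 20 → max 60
VI regrets: 50, 80, 30, 20, 20 → max 80
VII regrets: 40, 40, 0, 80, 0 → max 80
Smallest max regret = 60 → V.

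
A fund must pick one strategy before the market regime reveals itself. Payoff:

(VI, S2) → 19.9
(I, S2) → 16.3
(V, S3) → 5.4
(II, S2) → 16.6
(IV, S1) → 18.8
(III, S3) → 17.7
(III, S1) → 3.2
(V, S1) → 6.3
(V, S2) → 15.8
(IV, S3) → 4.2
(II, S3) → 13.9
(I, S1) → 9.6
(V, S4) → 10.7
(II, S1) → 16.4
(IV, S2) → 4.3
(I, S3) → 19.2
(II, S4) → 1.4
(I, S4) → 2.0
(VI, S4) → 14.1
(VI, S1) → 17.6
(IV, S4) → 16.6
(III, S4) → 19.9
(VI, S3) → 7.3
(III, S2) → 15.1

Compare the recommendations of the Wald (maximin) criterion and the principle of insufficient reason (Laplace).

Row minima: I=2.0, II=1.4, III=3.2, IV=4.2, V=5.4, VI=7.3
Best worst-case = 7.3 → VI.
Row averages: I=11.775, II=12.075, III=13.975, IV=10.975, V=9.55, VI=14.725
Highest average = 14.725 → VI.

maximin → VI; laplace → VI (agree)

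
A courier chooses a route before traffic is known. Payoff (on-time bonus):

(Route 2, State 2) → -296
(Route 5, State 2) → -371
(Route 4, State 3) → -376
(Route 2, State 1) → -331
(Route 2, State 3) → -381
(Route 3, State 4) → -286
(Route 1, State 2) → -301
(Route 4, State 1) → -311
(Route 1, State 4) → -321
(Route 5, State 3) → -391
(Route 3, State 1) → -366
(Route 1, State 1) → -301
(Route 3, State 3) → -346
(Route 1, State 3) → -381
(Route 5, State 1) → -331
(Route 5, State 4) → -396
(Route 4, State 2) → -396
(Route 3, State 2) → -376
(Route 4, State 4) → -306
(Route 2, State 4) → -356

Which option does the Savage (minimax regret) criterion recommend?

Column bests: State 1=-301, State 2=-296, State 3=-346, State 4=-286.
Route 1 regrets: 0, 5, 35, 35 → max 35
Route 2 regrets: 30, 0, 35, 70 → max 70
Route 3 regrets: 65, 80, 0, 0 → max 80
Route 4 regrets: 10, 100, 30, 20 → max 100
Route 5 regrets: 30, 75, 45, 110 → max 110
Smallest max regret = 35 → Route 1.

Route 1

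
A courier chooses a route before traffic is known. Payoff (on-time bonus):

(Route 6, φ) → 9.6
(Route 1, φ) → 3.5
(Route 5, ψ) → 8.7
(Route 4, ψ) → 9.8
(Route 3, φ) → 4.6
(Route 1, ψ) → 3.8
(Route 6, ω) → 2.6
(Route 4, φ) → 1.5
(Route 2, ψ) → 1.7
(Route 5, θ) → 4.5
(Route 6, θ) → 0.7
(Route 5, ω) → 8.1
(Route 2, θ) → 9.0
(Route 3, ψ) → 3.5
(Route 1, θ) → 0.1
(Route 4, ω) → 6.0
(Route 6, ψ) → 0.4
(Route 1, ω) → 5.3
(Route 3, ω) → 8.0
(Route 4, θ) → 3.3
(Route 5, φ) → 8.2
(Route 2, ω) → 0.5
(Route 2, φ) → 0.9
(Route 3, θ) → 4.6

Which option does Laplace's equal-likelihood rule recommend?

Route 5

Row averages: Route 1=3.175, Route 2=3.025, Route 3=5.175, Route 4=5.15, Route 5=7.375, Route 6=3.325
Highest average = 7.375 → Route 5.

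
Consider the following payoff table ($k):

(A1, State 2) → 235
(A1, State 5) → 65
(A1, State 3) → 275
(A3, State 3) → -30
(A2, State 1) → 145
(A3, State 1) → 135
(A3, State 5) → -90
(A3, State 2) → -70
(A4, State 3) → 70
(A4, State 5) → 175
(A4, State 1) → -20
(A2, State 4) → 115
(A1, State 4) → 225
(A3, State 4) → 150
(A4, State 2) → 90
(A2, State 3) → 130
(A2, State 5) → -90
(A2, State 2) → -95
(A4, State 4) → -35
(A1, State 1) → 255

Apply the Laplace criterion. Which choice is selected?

Row averages: A1=211, A2=41, A3=19, A4=56
Highest average = 211 → A1.

A1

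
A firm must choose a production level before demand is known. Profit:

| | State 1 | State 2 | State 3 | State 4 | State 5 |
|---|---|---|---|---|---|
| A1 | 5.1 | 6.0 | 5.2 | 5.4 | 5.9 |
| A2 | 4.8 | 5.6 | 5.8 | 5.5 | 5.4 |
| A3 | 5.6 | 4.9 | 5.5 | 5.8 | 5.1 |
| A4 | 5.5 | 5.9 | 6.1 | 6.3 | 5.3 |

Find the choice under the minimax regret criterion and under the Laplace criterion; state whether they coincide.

minimax regret → A4; laplace → A4 (agree)

Column bests: State 1=5.6, State 2=6.0, State 3=6.1, State 4=6.3, State 5=5.9.
A1 regrets: 0.5, 0.0, 0.9, 0.9, 0.0 → max 0.9
A2 regrets: 0.8, 0.4, 0.3, 0.8, 0.5 → max 0.8
A3 regrets: 0.0, 1.1, 0.6, 0.5, 0.8 → max 1.1
A4 regrets: 0.1, 0.1, 0.0, 0.0, 0.6 → max 0.6
Smallest max regret = 0.6 → A4.
Row averages: A1=5.52, A2=5.42, A3=5.38, A4=5.82
Highest average = 5.82 → A4.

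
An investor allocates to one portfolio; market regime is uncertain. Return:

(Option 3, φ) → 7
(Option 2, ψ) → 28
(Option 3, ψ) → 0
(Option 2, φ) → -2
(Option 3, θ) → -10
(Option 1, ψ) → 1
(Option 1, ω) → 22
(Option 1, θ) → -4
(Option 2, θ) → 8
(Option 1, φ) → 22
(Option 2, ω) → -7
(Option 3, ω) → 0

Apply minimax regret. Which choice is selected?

Column bests: θ=8, φ=22, ψ=28, ω=22.
Option 1 regrets: 12, 0, 27, 0 → max 27
Option 2 regrets: 0, 24, 0, 29 → max 29
Option 3 regrets: 18, 15, 28, 22 → max 28
Smallest max regret = 27 → Option 1.

Option 1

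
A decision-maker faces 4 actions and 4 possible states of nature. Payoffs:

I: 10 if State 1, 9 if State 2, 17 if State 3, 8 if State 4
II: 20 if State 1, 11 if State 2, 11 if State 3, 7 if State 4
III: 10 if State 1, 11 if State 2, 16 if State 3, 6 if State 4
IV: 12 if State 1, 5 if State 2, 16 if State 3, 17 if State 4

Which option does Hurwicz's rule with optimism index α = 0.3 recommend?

I: 0.3·17 + 0.7·8 = 10.7
II: 0.3·20 + 0.7·7 = 10.9
III: 0.3·16 + 0.7·6 = 9
IV: 0.3·17 + 0.7·5 = 8.6
Highest Hurwicz score = 10.9 → II.

II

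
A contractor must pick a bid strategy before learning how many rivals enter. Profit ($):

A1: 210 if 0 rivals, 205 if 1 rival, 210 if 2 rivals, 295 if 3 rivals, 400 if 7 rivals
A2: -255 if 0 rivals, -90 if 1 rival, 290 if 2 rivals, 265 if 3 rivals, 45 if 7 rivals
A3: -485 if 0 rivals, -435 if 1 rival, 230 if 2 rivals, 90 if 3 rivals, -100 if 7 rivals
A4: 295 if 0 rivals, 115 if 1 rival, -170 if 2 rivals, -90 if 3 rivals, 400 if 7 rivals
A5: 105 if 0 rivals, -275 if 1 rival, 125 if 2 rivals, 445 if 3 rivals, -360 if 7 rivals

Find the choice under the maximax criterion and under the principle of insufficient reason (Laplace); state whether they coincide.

maximax → A5; laplace → A1 (disagree)

Row maxima: A1=400, A2=290, A3=230, A4=400, A5=445
Best best-case = 445 → A5.
Row averages: A1=264, A2=51, A3=-140, A4=110, A5=8
Highest average = 264 → A1.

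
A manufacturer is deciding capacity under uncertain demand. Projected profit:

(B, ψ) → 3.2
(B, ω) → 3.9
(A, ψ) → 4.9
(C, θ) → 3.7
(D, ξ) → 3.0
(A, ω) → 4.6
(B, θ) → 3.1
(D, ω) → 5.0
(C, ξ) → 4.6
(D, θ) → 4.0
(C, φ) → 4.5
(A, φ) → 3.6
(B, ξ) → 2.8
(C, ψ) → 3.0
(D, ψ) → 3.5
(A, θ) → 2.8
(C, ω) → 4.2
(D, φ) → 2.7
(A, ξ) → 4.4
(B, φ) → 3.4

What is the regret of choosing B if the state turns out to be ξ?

1.8

Best payoff under ξ is 4.6.
Regret = 4.6 − 2.8 = 1.8.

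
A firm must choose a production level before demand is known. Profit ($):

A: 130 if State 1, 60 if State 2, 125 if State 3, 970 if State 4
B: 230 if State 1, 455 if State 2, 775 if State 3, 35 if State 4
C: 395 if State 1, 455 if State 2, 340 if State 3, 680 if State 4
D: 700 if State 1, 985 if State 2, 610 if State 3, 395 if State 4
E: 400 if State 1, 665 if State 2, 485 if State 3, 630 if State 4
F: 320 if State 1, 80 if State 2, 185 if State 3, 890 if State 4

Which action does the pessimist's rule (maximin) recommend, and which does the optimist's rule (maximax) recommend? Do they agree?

Row minima: A=60, B=35, C=340, D=395, E=400, F=80
Best worst-case = 400 → E.
Row maxima: A=970, B=775, C=680, D=985, E=665, F=890
Best best-case = 985 → D.

maximin → E; maximax → D (disagree)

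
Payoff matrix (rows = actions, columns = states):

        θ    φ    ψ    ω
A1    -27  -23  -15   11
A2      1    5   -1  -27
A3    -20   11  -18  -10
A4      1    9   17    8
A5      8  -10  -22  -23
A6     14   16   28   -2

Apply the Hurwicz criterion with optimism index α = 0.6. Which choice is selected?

A6

A1: 0.6·11 + 0.4·(-27) = -4.2
A2: 0.6·5 + 0.4·(-27) = -7.8
A3: 0.6·11 + 0.4·(-20) = -1.4
A4: 0.6·17 + 0.4·1 = 10.6
A5: 0.6·8 + 0.4·(-23) = -4.4
A6: 0.6·28 + 0.4·(-2) = 16
Highest Hurwicz score = 16 → A6.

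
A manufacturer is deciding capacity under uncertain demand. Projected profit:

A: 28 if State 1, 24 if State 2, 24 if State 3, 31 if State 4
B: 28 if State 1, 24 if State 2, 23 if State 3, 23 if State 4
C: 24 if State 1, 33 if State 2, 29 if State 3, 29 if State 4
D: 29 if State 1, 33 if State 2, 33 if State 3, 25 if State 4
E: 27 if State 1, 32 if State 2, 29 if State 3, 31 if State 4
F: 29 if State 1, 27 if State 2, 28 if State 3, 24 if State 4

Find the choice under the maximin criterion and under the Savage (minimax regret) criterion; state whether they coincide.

Row minima: A=24, B=23, C=24, D=25, E=27, F=24
Best worst-case = 27 → E.
Column bests: State 1=29, State 2=33, State 3=33, State 4=31.
A regrets: 1, 9, 9, 0 → max 9
B regrets: 1, 9, 10, 8 → max 10
C regrets: 5, 0, 4, 2 → max 5
D regrets: 0, 0, 0, 6 → max 6
E regrets: 2, 1, 4, 0 → max 4
F regrets: 0, 6, 5, 7 → max 7
Smallest max regret = 4 → E.

maximin → E; minimax regret → E (agree)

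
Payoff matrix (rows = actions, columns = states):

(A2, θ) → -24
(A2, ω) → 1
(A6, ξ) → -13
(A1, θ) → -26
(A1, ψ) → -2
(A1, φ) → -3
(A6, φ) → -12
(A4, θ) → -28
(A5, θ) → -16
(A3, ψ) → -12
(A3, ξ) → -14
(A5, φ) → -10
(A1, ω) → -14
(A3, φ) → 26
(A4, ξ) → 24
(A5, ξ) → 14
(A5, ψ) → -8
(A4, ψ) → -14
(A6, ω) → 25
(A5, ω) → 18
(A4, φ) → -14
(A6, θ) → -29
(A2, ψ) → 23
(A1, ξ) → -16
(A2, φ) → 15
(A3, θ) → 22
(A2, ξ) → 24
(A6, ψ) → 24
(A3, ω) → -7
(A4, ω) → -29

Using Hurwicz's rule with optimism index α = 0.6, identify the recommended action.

A1: 0.6·(-2) + 0.4·(-26) = -11.6
A2: 0.6·24 + 0.4·(-24) = 4.8
A3: 0.6·26 + 0.4·(-14) = 10
A4: 0.6·24 + 0.4·(-29) = 2.8
A5: 0.6·18 + 0.4·(-16) = 4.4
A6: 0.6·25 + 0.4·(-29) = 3.4
Highest Hurwicz score = 10 → A3.

A3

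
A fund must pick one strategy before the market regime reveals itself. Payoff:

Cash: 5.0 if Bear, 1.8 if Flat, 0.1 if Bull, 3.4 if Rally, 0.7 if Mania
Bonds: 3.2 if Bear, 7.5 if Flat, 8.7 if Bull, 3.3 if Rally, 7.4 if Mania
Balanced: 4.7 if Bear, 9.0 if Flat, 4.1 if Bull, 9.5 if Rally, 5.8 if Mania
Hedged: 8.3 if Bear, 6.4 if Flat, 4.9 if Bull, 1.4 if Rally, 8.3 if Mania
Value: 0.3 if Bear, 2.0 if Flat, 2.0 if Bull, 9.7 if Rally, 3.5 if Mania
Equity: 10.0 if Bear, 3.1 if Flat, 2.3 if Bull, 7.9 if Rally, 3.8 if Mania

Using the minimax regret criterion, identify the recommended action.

Column bests: Bear=10.0, Flat=9.0, Bull=8.7, Rally=9.7, Mania=8.3.
Cash regrets: 5.0, 7.2, 8.6, 6.3, 7.6 → max 8.6
Bonds regrets: 6.8, 1.5, 0.0, 6.4, 0.9 → max 6.8
Balanced regrets: 5.3, 0.0, 4.6, 0.2, 2.5 → max 5.3
Hedged regrets: 1.7, 2.6, 3.8, 8.3, 0.0 → max 8.3
Value regrets: 9.7, 7.0, 6.7, 0.0, 4.8 → max 9.7
Equity regrets: 0.0, 5.9, 6.4, 1.8, 4.5 → max 6.4
Smallest max regret = 5.3 → Balanced.

Balanced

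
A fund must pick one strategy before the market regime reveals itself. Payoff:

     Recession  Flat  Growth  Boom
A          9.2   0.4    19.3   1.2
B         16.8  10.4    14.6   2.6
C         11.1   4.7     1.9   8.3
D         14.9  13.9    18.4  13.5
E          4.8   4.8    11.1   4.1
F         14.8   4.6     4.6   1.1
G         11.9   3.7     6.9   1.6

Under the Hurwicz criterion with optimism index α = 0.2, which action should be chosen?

A: 0.2·19.3 + 0.8·0.4 = 4.18
B: 0.2·16.8 + 0.8·2.6 = 5.44
C: 0.2·11.1 + 0.8·1.9 = 3.74
D: 0.2·18.4 + 0.8·13.5 = 14.48
E: 0.2·11.1 + 0.8·4.1 = 5.5
F: 0.2·14.8 + 0.8·1.1 = 3.84
G: 0.2·11.9 + 0.8·1.6 = 3.66
Highest Hurwicz score = 14.48 → D.

D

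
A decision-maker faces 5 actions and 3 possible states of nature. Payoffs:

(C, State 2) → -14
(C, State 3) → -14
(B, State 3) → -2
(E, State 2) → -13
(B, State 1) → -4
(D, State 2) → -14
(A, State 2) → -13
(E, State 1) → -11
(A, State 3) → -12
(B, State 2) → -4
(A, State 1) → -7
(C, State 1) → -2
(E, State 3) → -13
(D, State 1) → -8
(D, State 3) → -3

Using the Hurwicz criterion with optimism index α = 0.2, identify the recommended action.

A: 0.2·(-7) + 0.8·(-13) = -11.8
B: 0.2·(-2) + 0.8·(-4) = -3.6
C: 0.2·(-2) + 0.8·(-14) = -11.6
D: 0.2·(-3) + 0.8·(-14) = -11.8
E: 0.2·(-11) + 0.8·(-13) = -12.6
Highest Hurwicz score = -3.6 → B.

B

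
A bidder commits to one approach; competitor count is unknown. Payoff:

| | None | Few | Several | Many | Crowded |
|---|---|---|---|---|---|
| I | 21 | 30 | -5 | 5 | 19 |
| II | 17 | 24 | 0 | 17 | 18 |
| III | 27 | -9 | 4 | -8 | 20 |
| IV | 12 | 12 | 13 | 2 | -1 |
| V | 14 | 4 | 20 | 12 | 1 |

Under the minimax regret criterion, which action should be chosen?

II

Column bests: None=27, Few=30, Several=20, Many=17, Crowded=20.
I regrets: 6, 0, 25, 12, 1 → max 25
II regrets: 10, 6, 20, 0, 2 → max 20
III regrets: 0, 39, 16, 25, 0 → max 39
IV regrets: 15, 18, 7, 15, 21 → max 21
V regrets: 13, 26, 0, 5, 19 → max 26
Smallest max regret = 20 → II.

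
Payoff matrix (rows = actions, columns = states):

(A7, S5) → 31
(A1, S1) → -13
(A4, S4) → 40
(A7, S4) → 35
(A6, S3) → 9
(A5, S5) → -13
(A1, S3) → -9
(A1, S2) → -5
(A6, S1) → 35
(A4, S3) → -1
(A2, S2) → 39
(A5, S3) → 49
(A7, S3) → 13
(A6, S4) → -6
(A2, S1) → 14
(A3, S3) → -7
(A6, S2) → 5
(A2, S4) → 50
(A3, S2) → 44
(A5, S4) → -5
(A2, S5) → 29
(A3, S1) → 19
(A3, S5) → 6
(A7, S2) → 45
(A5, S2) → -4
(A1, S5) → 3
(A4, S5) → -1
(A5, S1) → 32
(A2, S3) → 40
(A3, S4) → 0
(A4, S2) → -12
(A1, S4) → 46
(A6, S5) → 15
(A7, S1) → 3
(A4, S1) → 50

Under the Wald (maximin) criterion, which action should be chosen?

A2

Row minima: A1=-13, A2=14, A3=-7, A4=-12, A5=-13, A6=-6, A7=3
Best worst-case = 14 → A2.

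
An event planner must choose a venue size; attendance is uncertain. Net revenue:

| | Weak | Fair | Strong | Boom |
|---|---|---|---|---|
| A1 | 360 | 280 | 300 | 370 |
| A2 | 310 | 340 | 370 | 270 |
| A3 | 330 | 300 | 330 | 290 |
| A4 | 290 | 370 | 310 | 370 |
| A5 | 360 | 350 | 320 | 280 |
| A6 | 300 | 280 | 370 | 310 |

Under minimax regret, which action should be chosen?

Column bests: Weak=360, Fair=370, Strong=370, Boom=370.
A1 regrets: 0, 90, 70, 0 → max 90
A2 regrets: 50, 30, 0, 100 → max 100
A3 regrets: 30, 70, 40, 80 → max 80
A4 regrets: 70, 0, 60, 0 → max 70
A5 regrets: 0, 20, 50, 90 → max 90
A6 regrets: 60, 90, 0, 60 → max 90
Smallest max regret = 70 → A4.

A4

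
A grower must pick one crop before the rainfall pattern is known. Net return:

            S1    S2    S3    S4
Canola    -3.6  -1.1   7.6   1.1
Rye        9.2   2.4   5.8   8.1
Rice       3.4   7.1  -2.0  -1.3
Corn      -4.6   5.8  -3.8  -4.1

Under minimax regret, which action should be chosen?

Rye

Column bests: S1=9.2, S2=7.1, S3=7.6, S4=8.1.
Canola regrets: 12.8, 8.2, 0.0, 7.0 → max 12.8
Rye regrets: 0.0, 4.7, 1.8, 0.0 → max 4.7
Rice regrets: 5.8, 0.0, 9.6, 9.4 → max 9.6
Corn regrets: 13.8, 1.3, 11.4, 12.2 → max 13.8
Smallest max regret = 4.7 → Rye.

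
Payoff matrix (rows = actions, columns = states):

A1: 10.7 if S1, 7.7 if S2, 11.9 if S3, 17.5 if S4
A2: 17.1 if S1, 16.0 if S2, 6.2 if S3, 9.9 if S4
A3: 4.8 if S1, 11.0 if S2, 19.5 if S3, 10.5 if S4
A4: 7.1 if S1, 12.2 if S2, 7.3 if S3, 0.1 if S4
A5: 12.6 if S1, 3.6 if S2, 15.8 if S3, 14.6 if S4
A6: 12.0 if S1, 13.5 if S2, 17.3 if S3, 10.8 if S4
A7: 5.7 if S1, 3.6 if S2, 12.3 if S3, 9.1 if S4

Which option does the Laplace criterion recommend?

Row averages: A1=11.95, A2=12.3, A3=11.45, A4=6.675, A5=11.65, A6=13.4, A7=7.675
Highest average = 13.4 → A6.

A6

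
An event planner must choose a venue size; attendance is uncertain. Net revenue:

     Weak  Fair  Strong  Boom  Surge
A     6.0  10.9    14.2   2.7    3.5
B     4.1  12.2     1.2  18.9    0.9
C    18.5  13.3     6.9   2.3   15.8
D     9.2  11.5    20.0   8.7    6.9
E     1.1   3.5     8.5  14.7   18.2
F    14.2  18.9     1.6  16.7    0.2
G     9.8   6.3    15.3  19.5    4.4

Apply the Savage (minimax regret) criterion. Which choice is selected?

D

Column bests: Weak=18.5, Fair=18.9, Strong=20.0, Boom=19.5, Surge=18.2.
A regrets: 12.5, 8.0, 5.8, 16.8, 14.7 → max 16.8
B regrets: 14.4, 6.7, 18.8, 0.6, 17.3 → max 18.8
C regrets: 0.0, 5.6, 13.1, 17.2, 2.4 → max 17.2
D regrets: 9.3, 7.4, 0.0, 10.8, 11.3 → max 11.3
E regrets: 17.4, 15.4, 11.5, 4.8, 0.0 → max 17.4
F regrets: 4.3, 0.0, 18.4, 2.8, 18.0 → max 18.4
G regrets: 8.7, 12.6, 4.7, 0.0, 13.8 → max 13.8
Smallest max regret = 11.3 → D.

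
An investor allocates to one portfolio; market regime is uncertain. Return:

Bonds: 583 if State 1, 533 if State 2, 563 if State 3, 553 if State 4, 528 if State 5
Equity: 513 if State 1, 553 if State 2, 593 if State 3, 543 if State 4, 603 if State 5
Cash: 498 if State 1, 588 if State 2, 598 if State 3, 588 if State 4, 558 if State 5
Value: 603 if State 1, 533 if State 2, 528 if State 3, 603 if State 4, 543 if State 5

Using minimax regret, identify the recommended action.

Column bests: State 1=603, State 2=588, State 3=598, State 4=603, State 5=603.
Bonds regrets: 20, 55, 35, 50, 75 → max 75
Equity regrets: 90, 35, 5, 60, 0 → max 90
Cash regrets: 105, 0, 0, 15, 45 → max 105
Value regrets: 0, 55, 70, 0, 60 → max 70
Smallest max regret = 70 → Value.

Value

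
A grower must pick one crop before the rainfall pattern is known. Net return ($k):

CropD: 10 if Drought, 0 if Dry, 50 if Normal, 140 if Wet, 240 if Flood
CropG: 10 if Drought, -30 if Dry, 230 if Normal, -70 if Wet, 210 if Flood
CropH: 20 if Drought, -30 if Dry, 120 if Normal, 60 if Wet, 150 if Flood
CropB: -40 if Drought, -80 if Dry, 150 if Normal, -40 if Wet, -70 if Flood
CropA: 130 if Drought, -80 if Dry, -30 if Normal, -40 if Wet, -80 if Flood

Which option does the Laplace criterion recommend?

Row averages: CropD=88, CropG=70, CropH=64, CropB=-16, CropA=-20
Highest average = 88 → CropD.

CropD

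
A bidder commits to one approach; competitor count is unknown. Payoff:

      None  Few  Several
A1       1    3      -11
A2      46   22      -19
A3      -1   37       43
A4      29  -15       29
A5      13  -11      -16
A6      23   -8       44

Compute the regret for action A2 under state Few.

Best payoff under Few is 37.
Regret = 37 − 22 = 15.

15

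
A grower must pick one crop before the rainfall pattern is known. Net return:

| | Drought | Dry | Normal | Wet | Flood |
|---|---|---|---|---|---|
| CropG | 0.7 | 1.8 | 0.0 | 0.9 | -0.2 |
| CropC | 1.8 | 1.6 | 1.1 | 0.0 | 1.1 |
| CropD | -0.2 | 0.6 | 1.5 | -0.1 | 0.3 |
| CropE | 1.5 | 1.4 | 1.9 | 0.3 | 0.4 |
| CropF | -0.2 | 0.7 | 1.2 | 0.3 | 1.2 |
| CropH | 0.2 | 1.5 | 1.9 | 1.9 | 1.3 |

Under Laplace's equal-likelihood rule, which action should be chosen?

CropH

Row averages: CropG=0.64, CropC=1.12, CropD=0.42, CropE=1.1, CropF=0.64, CropH=1.36
Highest average = 1.36 → CropH.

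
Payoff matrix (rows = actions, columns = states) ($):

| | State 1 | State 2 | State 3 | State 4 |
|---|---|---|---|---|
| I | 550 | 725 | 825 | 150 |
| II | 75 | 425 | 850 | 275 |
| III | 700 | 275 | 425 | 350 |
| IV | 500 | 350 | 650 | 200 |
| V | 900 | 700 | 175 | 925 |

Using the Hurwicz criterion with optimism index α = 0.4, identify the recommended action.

I: 0.4·825 + 0.6·150 = 420
II: 0.4·850 + 0.6·75 = 385
III: 0.4·700 + 0.6·275 = 445
IV: 0.4·650 + 0.6·200 = 380
V: 0.4·925 + 0.6·175 = 475
Highest Hurwicz score = 475 → V.

V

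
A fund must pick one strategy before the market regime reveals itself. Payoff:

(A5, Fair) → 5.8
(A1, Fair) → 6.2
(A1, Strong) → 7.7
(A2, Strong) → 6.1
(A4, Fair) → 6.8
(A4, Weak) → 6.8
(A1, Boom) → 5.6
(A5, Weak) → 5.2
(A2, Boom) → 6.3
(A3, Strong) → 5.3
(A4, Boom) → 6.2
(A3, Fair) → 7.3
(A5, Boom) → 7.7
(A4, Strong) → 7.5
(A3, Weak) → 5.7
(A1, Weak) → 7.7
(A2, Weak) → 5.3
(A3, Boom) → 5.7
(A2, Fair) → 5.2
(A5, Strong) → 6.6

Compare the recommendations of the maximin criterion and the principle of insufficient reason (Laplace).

Row minima: A1=5.6, A2=5.2, A3=5.3, A4=6.2, A5=5.2
Best worst-case = 6.2 → A4.
Row averages: A1=6.8, A2=5.725, A3=6, A4=6.825, A5=6.325
Highest average = 6.825 → A4.

maximin → A4; laplace → A4 (agree)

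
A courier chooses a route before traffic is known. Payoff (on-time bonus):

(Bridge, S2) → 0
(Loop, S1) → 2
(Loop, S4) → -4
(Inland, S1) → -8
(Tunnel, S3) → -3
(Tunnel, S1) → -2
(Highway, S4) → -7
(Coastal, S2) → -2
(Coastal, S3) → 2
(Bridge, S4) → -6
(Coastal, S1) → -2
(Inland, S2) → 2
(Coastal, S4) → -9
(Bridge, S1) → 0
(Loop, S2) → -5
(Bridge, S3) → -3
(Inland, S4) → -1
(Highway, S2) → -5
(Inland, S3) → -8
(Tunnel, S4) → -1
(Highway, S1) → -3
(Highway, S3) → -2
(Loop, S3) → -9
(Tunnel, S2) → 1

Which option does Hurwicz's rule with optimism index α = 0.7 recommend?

Tunnel

Coastal: 0.7·2 + 0.3·(-9) = -1.3
Loop: 0.7·2 + 0.3·(-9) = -1.3
Highway: 0.7·(-2) + 0.3·(-7) = -3.5
Bridge: 0.7·0 + 0.3·(-6) = -1.8
Tunnel: 0.7·1 + 0.3·(-3) = -0.2
Inland: 0.7·2 + 0.3·(-8) = -1
Highest Hurwicz score = -0.2 → Tunnel.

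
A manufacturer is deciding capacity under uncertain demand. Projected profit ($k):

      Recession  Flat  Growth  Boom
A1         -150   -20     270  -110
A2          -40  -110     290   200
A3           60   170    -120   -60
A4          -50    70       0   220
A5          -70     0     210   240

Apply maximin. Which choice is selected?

A4

Row minima: A1=-150, A2=-110, A3=-120, A4=-50, A5=-70
Best worst-case = -50 → A4.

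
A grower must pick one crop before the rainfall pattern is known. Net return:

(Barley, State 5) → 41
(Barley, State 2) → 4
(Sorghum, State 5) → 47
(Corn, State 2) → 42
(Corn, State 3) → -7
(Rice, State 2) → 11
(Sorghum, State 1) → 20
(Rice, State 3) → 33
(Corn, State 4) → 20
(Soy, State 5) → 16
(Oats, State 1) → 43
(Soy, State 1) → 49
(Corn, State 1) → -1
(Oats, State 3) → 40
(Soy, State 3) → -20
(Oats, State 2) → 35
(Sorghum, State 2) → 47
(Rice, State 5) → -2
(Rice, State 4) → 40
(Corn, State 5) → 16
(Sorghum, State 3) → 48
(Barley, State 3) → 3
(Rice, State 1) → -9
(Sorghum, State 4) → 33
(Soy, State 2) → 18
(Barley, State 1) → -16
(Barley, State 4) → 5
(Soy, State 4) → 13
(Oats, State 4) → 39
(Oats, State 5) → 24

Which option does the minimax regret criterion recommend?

Column bests: State 1=49, State 2=47, State 3=48, State 4=40, State 5=47.
Rice regrets: 58, 36, 15, 0, 49 → max 58
Corn regrets: 50, 5, 55, 20, 31 → max 55
Sorghum regrets: 29, 0, 0, 7, 0 → max 29
Oats regrets: 6, 12, 8, 1, 23 → max 23
Soy regrets: 0, 29, 68, 27, 31 → max 68
Barley regrets: 65, 43, 45, 35, 6 → max 65
Smallest max regret = 23 → Oats.

Oats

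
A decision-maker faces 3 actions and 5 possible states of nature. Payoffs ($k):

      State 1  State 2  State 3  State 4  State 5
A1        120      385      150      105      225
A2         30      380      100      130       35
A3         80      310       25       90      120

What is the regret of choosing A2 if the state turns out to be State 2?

5

Best payoff under State 2 is 385.
Regret = 385 − 380 = 5.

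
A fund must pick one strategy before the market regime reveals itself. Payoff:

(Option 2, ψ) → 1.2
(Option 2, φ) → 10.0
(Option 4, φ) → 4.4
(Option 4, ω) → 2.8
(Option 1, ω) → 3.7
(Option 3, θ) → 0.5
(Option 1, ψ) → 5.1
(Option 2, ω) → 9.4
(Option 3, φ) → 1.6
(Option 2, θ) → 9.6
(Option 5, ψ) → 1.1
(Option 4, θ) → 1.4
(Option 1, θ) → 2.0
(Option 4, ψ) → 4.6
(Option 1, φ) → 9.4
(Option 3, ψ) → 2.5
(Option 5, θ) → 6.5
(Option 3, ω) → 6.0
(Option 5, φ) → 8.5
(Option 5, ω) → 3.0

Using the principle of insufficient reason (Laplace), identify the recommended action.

Option 2

Row averages: Option 1=5.05, Option 2=7.55, Option 3=2.65, Option 4=3.3, Option 5=4.775
Highest average = 7.55 → Option 2.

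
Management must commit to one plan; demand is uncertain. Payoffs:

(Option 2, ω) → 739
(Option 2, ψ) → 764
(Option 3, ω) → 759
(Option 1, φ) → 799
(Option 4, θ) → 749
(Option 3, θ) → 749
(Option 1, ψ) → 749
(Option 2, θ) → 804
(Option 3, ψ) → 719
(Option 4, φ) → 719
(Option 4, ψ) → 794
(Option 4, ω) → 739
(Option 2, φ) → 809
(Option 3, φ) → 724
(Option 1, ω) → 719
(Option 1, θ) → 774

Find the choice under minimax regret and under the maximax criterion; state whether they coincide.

minimax regret → Option 2; maximax → Option 2 (agree)

Column bests: θ=804, φ=809, ψ=794, ω=759.
Option 1 regrets: 30, 10, 45, 40 → max 45
Option 2 regrets: 0, 0, 30, 20 → max 30
Option 3 regrets: 55, 85, 75, 0 → max 85
Option 4 regrets: 55, 90, 0, 20 → max 90
Smallest max regret = 30 → Option 2.
Row maxima: Option 1=799, Option 2=809, Option 3=759, Option 4=794
Best best-case = 809 → Option 2.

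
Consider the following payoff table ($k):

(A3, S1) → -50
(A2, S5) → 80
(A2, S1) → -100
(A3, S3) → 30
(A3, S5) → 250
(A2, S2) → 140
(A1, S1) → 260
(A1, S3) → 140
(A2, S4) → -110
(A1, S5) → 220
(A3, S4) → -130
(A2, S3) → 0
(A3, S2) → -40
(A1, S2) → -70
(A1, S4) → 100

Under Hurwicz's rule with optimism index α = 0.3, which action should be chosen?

A1

A1: 0.3·260 + 0.7·(-70) = 29
A2: 0.3·140 + 0.7·(-110) = -35
A3: 0.3·250 + 0.7·(-130) = -16
Highest Hurwicz score = 29 → A1.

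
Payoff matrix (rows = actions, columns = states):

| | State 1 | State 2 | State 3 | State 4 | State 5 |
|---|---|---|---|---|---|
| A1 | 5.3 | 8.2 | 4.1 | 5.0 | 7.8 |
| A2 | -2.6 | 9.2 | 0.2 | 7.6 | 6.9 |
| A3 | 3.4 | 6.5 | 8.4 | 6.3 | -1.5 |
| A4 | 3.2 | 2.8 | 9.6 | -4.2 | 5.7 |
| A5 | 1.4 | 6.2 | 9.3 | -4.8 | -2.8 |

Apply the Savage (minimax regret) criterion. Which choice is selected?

Column bests: State 1=5.3, State 2=9.2, State 3=9.6, State 4=7.6, State 5=7.8.
A1 regrets: 0.0, 1.0, 5.5, 2.6, 0.0 → max 5.5
A2 regrets: 7.9, 0.0, 9.4, 0.0, 0.9 → max 9.4
A3 regrets: 1.9, 2.7, 1.2, 1.3, 9.3 → max 9.3
A4 regrets: 2.1, 6.4, 0.0, 11.8, 2.1 → max 11.8
A5 regrets: 3.9, 3.0, 0.3, 12.4, 10.6 → max 12.4
Smallest max regret = 5.5 → A1.

A1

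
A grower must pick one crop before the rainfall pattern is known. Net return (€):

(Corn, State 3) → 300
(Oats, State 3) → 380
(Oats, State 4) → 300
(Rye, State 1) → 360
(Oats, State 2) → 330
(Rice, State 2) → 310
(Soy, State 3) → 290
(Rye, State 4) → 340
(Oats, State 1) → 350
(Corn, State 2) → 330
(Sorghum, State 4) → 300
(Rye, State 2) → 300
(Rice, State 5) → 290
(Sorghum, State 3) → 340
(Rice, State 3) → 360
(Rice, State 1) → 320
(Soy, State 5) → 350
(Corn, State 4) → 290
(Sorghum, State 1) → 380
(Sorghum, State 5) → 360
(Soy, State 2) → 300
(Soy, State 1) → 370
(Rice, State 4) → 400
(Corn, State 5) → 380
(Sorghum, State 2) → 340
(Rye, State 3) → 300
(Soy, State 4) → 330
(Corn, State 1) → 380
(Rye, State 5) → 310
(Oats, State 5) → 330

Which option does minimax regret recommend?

Rye

Column bests: State 1=380, State 2=340, State 3=380, State 4=400, State 5=380.
Rye regrets: 20, 40, 80, 60, 70 → max 80
Sorghum regrets: 0, 0, 40, 100, 20 → max 100
Oats regrets: 30, 10, 0, 100, 50 → max 100
Corn regrets: 0, 10, 80, 110, 0 → max 110
Soy regrets: 10, 40, 90, 70, 30 → max 90
Rice regrets: 60, 30, 20, 0, 90 → max 90
Smallest max regret = 80 → Rye.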